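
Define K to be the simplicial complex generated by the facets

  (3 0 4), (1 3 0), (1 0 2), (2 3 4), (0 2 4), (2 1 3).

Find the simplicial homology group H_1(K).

Order the vertices as 0 < 1 < 2 < 3 < 4. Listing each simplex with vertices in this order, K has dimension 2 with simplices:

  0-simplices (5): [0], [1], [2], [3], [4]
  1-simplices (9): [0,1], [0,2], [0,3], [0,4], [1,2], [1,3], [2,3], [2,4], [3,4]
  2-simplices (6): [0,1,2], [0,1,3], [0,2,4], [0,3,4], [1,2,3], [2,3,4]

Hence C_0 ≅ Z^5, C_1 ≅ Z^9, C_2 ≅ Z^6.

∂_1: C_1 → C_0 is given by ∂[p,q] = [q] − [p]. For instance
  ∂[2,3] = [3] − [2].
This gives a 5×9 integer matrix of rank 4; reducing to Smith normal form yields diagonal entries (1,1,1,1).

Boundary ∂_2: C_2 → C_1 sends each 2-simplex [p,q,r] to [q,r] − [p,r] + [p,q]. For instance
  ∂[0,1,2] = [1,2] − [0,2] + [0,1],
  ∂[1,2,3] = [2,3] − [1,3] + [1,2].
The resulting 9×6 matrix has rank 5, and its Smith normal form has invariant factors (1,1,1,1,1).

Now H_k = ker ∂_k / im ∂_{k+1}, so:

  H_1: rank ker ∂_1 − rank ∂_2 = (9 − 4) − 5 = 0, and the invariant factors of ∂_2 are all 1, so H_1 ≅ 0.

H_1 = 0.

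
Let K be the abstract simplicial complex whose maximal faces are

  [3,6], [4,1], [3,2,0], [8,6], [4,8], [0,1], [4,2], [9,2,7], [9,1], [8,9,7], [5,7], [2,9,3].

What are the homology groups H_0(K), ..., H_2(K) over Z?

H_0 = Z,  H_1 = Z^4,  H_2 = 0.

Take the total order 0 < 1 < 2 < 3 < 4 < 5 < 6 < 7 < 8 < 9 on the vertex set. Then K (dimension 2) consists of the simplices:

  0-simplices (10): [0], [1], [2], [3], [4], [5], [6], [7], [8], [9]
  1-simplices (17): [0,1], [0,2], [0,3], [1,4], [1,9], [2,3], [2,4], [2,7], [2,9], [3,6], [3,9], [4,8], [5,7], [6,8], [7,8], [7,9], [8,9]
  2-simplices (4): [0,2,3], [2,3,9], [2,7,9], [7,8,9]

so the chain groups are C_0 ≅ Z^10, C_1 ≅ Z^17, C_2 ≅ Z^4.

The boundary map ∂_1: C_1 → C_0 maps an edge to its endpoints' difference, ∂[p,q] = q − p.
The 10×17 boundary matrix has rank 9 and Smith normal form diag(1,1,1,1,1,1,1,1,1).

∂_2: C_2 → C_1 maps a triangle to the signed sum of its edges. For instance
  ∂[0,2,3] = [2,3] − [0,3] + [0,2],
  ∂[2,7,9] = [7,9] − [2,9] + [2,7].
The resulting 17×4 matrix has rank 4, and its Smith normal form has invariant factors (1,1,1,1).

Computing H_k = (kernel of ∂_k) / (image of ∂_{k+1}):

  H_0: rank C_0 − rank ∂_1 = 10 − 9 = 1, and the invariant factors of ∂_1 are all 1, so H_0 ≅ Z.
  H_1: rank ker ∂_1 − rank ∂_2 = (17 − 9) − 4 = 4, and the invariant factors of ∂_2 are all 1, so H_1 ≅ Z^4.
  H_2: rank ker ∂_2 − rank ∂_3 = (4 − 4) − 0 = 0, and there is no ∂_3, so H_2 ≅ 0.

As a check, the Euler characteristic is 10 − 17 + 4 = -3, which agrees with 1 − 4 + 0 = -3.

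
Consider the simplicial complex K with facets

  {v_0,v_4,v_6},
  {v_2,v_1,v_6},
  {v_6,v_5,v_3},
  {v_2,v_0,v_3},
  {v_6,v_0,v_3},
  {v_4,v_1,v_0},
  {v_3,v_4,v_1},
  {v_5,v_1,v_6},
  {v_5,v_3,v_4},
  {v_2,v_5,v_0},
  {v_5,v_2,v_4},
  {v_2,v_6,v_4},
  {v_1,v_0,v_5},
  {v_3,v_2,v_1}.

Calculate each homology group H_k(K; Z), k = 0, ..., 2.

H_0 = Z,  H_1 = Z^2,  H_2 = Z.

We work with the vertex ordering v_0 < v_1 < v_2 < v_3 < v_4 < v_5 < v_6. The simplices of K, each written with vertices in increasing order, are:

  0-simplices (7): [v_0], [v_1], [v_2], [v_3], [v_4], [v_5], [v_6]
  1-simplices (21): (21 of them)
  2-simplices (14): (14 of them)

so the chain groups are C_0 ≅ Z^7, C_1 ≅ Z^21, C_2 ≅ Z^14.

The boundary map ∂_1: C_1 → C_0 maps an edge to its endpoints' difference, ∂[p,q] = q − p.
The resulting 7×21 matrix has rank 6, and its Smith normal form has invariant factors (1,1,1,1,1,1).

∂_2: C_2 → C_1 maps a triangle to the signed sum of its edges. For instance
  ∂[v_3,v_4,v_5] = [v_4,v_5] − [v_3,v_5] + [v_3,v_4],
  ∂[v_0,v_1,v_5] = [v_1,v_5] − [v_0,v_5] + [v_0,v_1].
The resulting 21×14 matrix has rank 13, and its Smith normal form has invariant factors (1,1,1,1,1,1,1,1,1,1,1,1,1).

Computing H_k = (kernel of ∂_k) / (image of ∂_{k+1}):

  H_0: rank C_0 − rank ∂_1 = 7 − 6 = 1, and the invariant factors of ∂_1 are all 1, so H_0 ≅ Z.
  H_1: rank ker ∂_1 − rank ∂_2 = (21 − 6) − 13 = 2, and the invariant factors of ∂_2 are all 1, so H_1 ≅ Z^2.
  H_2: rank ker ∂_2 − rank ∂_3 = (14 − 13) − 0 = 1, and there is no ∂_3, so H_2 ≅ Z.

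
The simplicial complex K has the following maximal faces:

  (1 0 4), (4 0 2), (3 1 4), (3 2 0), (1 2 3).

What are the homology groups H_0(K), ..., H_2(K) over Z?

Fix the vertex order 0 < 1 < 2 < 3 < 4 and write every simplex with vertices in increasing order. Then dim K = 2 and the simplices of K are:

  0-simplices (5): [0], [1], [2], [3], [4]
  1-simplices (10): [0,1], [0,2], [0,3], [0,4], [1,2], [1,3], [1,4], [2,3], [2,4], [3,4]
  2-simplices (5): [0,1,4], [0,2,3], [0,2,4], [1,2,3], [1,3,4]

Hence C_0 ≅ Z^5, C_1 ≅ Z^10, C_2 ≅ Z^5.

∂_1: C_1 → C_0 maps an edge to its endpoints' difference, ∂[p,q] = q − p.
This gives a 5×10 integer matrix of rank 4; reducing to Smith normal form yields diagonal entries (1,1,1,1).

The boundary map ∂_2: C_2 → C_1 maps a triangle to the signed sum of its edges. For instance
  ∂[0,2,4] = [2,4] − [0,4] + [0,2],
  ∂[1,2,3] = [2,3] − [1,3] + [1,2].
The resulting 10×5 matrix has rank 5, and its Smith normal form has invariant factors (1,1,1,1,1).

Reading off H_k = ker ∂_k / im ∂_{k+1}:

  H_0: rank C_0 − rank ∂_1 = 5 − 4 = 1, and the invariant factors of ∂_1 are all 1, so H_0 = Z.
  H_1: rank ker ∂_1 − rank ∂_2 = (10 − 4) − 5 = 1, and the invariant factors of ∂_2 are all 1, so H_1 = Z.
  H_2: rank ker ∂_2 − rank ∂_3 = (5 − 5) − 0 = 0, and there is no ∂_3, so H_2 = 0.

H_0 ≅ Z,  H_1 ≅ Z,  H_2 = 0.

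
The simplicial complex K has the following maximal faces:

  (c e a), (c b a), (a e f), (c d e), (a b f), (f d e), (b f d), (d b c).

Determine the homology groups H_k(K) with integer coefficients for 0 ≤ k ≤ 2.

H_0 ≅ Z,  H_1 = 0,  H_2 ≅ Z.

Take the total order a < b < c < d < e < f on the vertex set. Then K (dimension 2) consists of the simplices:

  0-simplices (6): a, b, c, d, e, f
  1-simplices (12): ab, ac, ae, af, bc, bd, bf, cd, ce, de, df, ef
  2-simplices (8): abc, abf, ace, aef, bcd, bdf, cde, def

Hence C_0 ≅ Z^6, C_1 ≅ Z^12, C_2 ≅ Z^8.

The boundary map ∂_1: C_1 → C_0 sends each edge [p,q] (with p < q) to q − p. For instance
  ∂df = f − d.
This gives a 6×12 integer matrix of rank 5; reducing to Smith normal form yields diagonal entries (1,1,1,1,1).

Boundary ∂_2: C_2 → C_1 acts by ∂[p,q,r] = [q,r] − [p,r] + [p,q]. For instance
  ∂bcd = cd − bd + bc,
  ∂abf = bf − af + ab.
The resulting 12×8 matrix has rank 7, and its Smith normal form has invariant factors (1,1,1,1,1,1,1).

Now H_k = ker ∂_k / im ∂_{k+1}, so:

  H_0: rank C_0 − rank ∂_1 = 6 − 5 = 1, and the invariant factors of ∂_1 are all 1, so H_0 = Z.
  H_1: rank ker ∂_1 − rank ∂_2 = (12 − 5) − 7 = 0, and the invariant factors of ∂_2 are all 1, so H_1 = 0.
  H_2: rank ker ∂_2 − rank ∂_3 = (8 − 7) − 0 = 1, and there is no ∂_3, so H_2 = Z.

As a check, the Euler characteristic is 6 − 12 + 8 = 2, which agrees with 1 − 0 + 1 = 2.
(K is a triangulation of the 2-sphere S^2.)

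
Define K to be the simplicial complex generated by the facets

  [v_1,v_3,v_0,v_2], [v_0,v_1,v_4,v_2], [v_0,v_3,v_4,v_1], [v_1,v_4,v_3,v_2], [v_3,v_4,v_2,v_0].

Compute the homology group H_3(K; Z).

Take the total order v_0 < v_1 < v_2 < v_3 < v_4 on the vertex set. Then K (dimension 3) consists of the simplices:

  0-simplices (5): [v_0], [v_1], [v_2], [v_3], [v_4]
  1-simplices (10): [v_0,v_1], [v_0,v_2], [v_0,v_3], [v_0,v_4], [v_1,v_2], [v_1,v_3], [v_1,v_4], [v_2,v_3], [v_2,v_4], [v_3,v_4]
  2-simplices (10): [v_0,v_1,v_2], [v_0,v_1,v_3], [v_0,v_1,v_4], [v_0,v_2,v_3], [v_0,v_2,v_4], [v_0,v_3,v_4], [v_1,v_2,v_3], [v_1,v_2,v_4], [v_1,v_3,v_4], [v_2,v_3,v_4]
  3-simplices (5): [v_0,v_1,v_2,v_3], [v_0,v_1,v_2,v_4], [v_0,v_1,v_3,v_4], [v_0,v_2,v_3,v_4], [v_1,v_2,v_3,v_4]

so the chain groups are C_0 ≅ Z^5, C_1 ≅ Z^10, C_2 ≅ Z^10, C_3 ≅ Z^5.

The boundary map ∂_1: C_1 → C_0 is given by ∂[p,q] = [q] − [p].
The resulting 5×10 matrix has rank 4, and its Smith normal form has invariant factors (1,1,1,1).

The boundary map ∂_2: C_2 → C_1 maps a triangle to the signed sum of its edges. For instance
  ∂[v_0,v_2,v_3] = [v_2,v_3] − [v_0,v_3] + [v_0,v_2],
  ∂[v_0,v_2,v_4] = [v_2,v_4] − [v_0,v_4] + [v_0,v_2].
As a 10×10 matrix over Z this has rank 6, with invariant factors (1,1,1,1,1,1).

∂_3: C_3 → C_2 sends each 3-simplex σ to the alternating sum Σ_i (−1)^i (σ with its i-th vertex removed). For instance
  ∂[v_0,v_1,v_2,v_4] = [v_1,v_2,v_4] − [v_0,v_2,v_4] + [v_0,v_1,v_4] − [v_0,v_1,v_2],
  ∂[v_0,v_1,v_3,v_4] = [v_1,v_3,v_4] − [v_0,v_3,v_4] + [v_0,v_1,v_4] − [v_0,v_1,v_3].
The 10×5 boundary matrix has rank 4 and Smith normal form diag(1,1,1,1).

From H_k ≅ ker(∂_k) / im(∂_{k+1}) we obtain:

  H_3: rank ker ∂_3 − rank ∂_4 = (5 − 4) − 0 = 1, and there is no ∂_4, so H_3 ≅ Z.

H_3 = Z.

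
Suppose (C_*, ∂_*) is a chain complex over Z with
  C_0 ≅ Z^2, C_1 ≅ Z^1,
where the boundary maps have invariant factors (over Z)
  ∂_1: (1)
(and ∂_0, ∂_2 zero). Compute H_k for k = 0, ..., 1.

H_0: b_0 = 2 − 0 − 1 = 1; torsion from ∂_1 factors > 1: none. So H_0 ≅ Z.
H_1: b_1 = 1 − 1 − 0 = 0; torsion from ∂_2 factors > 1: none. So H_1 ≅ 0.

H_0 ≅ Z,  H_1 = 0.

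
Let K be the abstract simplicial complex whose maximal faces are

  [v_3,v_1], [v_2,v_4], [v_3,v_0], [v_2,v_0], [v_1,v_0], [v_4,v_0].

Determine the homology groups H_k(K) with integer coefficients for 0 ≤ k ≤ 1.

H_0 ≅ Z,  H_1 ≅ Z^2.

K has 5 vertices, 6 edges.
rank ∂_0 = 0, rank ∂_1 = 4 ⇒ b_0 = 5 − 0 − 4 = 1; all invariant factors of ∂_1 are 1 so no torsion. So H_0 = Z.
rank ∂_1 = 4, rank ∂_2 = 0 ⇒ b_1 = 6 − 4 − 0 = 2. So H_1 = Z^2.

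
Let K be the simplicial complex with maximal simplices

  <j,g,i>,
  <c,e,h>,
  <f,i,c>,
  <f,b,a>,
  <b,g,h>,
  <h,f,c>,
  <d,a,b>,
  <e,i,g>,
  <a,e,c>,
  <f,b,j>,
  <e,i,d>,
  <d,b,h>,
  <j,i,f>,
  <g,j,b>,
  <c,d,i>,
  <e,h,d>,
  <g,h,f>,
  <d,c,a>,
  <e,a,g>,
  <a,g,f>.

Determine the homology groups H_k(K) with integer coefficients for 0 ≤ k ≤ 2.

Take the total order a < b < c < d < e < f < g < h < i < j on the vertex set. Then K (dimension 2) consists of the simplices:

  0-simplices (10): a, b, c, d, e, f, g, h, i, j
  1-simplices (30): ab, ac, ad, ae, af, ag, bd, bf, bg, bh, bj, cd, ce, cf, ch, ci, de, dh, di, eg, eh, ei, fg, fh, fi, fj, gh, gi, gj, ij
  2-simplices (20): abd, abf, acd, ace, aeg, afg, bdh, bfj, bgh, bgj, cdi, ceh, cfh, cfi, deh, dei, egi, fgh, fij, gij

so the chain groups are C_0 ≅ Z^10, C_1 ≅ Z^30, C_2 ≅ Z^20.

The boundary map ∂_1: C_1 → C_0 is given by ∂[p,q] = [q] − [p]. For instance
  ∂ci = i − c.
As a 10×30 matrix over Z this has rank 9, with invariant factors (1,1,1,1,1,1,1,1,1).

The boundary map ∂_2: C_2 → C_1 sends each 2-simplex [p,q,r] to [q,r] − [p,r] + [p,q]. For instance
  ∂cdi = di − ci + cd,
  ∂bfj = fj − bj + bf.
As a 30×20 matrix over Z this has rank 20, with invariant factors (1,1,1,1,1,1,1,1,1,1,1,1,1,1,1,1,1,1,1,2).

From H_k ≅ ker(∂_k) / im(∂_{k+1}) we obtain:

  H_0: rank C_0 − rank ∂_1 = 10 − 9 = 1, and the invariant factors of ∂_1 are all 1, so H_0 = Z.
  H_1: rank ker ∂_1 − rank ∂_2 = (30 − 9) − 20 = 1, and ∂_2 has invariant factor 2 > 1, so H_1 = Z ⊕ Z/2Z.
  H_2: rank ker ∂_2 − rank ∂_3 = (20 − 20) − 0 = 0, and there is no ∂_3, so H_2 = 0.

As a check, the Euler characteristic is 10 − 30 + 20 = 0, which agrees with 1 − 1 + 0 = 0.
(K is a triangulation of the Klein bottle.)

H_0 = Z,  H_1 = Z ⊕ Z/2Z,  H_2 = 0.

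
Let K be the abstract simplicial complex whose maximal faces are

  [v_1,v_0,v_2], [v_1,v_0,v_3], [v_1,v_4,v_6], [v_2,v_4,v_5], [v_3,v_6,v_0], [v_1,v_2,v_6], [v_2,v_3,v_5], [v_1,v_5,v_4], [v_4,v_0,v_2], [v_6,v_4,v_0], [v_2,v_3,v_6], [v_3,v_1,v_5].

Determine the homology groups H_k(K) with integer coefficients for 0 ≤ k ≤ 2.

H_0 ≅ Z,  H_1 ≅ Z/2,  H_2 = 0.

Take the total order v_0 < v_1 < v_2 < v_3 < v_4 < v_5 < v_6 on the vertex set. Then K (dimension 2) consists of the simplices:

  0-simplices (7): [v_0], [v_1], [v_2], [v_3], [v_4], [v_5], [v_6]
  1-simplices (18): (18 of them)
  2-simplices (12): (12 of them)

so the chain groups are C_0 ≅ Z^7, C_1 ≅ Z^18, C_2 ≅ Z^12.

The boundary map ∂_1: C_1 → C_0 sends each edge [p,q] (with p < q) to q − p.
The 7×18 boundary matrix has rank 6 and Smith normal form diag(1,1,1,1,1,1).

The boundary map ∂_2: C_2 → C_1 acts by ∂[p,q,r] = [q,r] − [p,r] + [p,q]. For instance
  ∂[v_2,v_4,v_5] = [v_4,v_5] − [v_2,v_5] + [v_2,v_4],
  ∂[v_0,v_3,v_6] = [v_3,v_6] − [v_0,v_6] + [v_0,v_3].
This gives a 18×12 integer matrix of rank 12; reducing to Smith normal form yields diagonal entries (1,1,1,1,1,1,1,1,1,1,1,2).

From H_k ≅ ker(∂_k) / im(∂_{k+1}) we obtain:

  H_0: rank C_0 − rank ∂_1 = 7 − 6 = 1, and the invariant factors of ∂_1 are all 1, so H_0 ≅ Z.
  H_1: rank ker ∂_1 − rank ∂_2 = (18 − 6) − 12 = 0, and ∂_2 has invariant factor 2 > 1, so H_1 ≅ Z/2.
  H_2: rank ker ∂_2 − rank ∂_3 = (12 − 12) − 0 = 0, and there is no ∂_3, so H_2 ≅ 0.

As a check, the Euler characteristic is 7 − 18 + 12 = 1, which agrees with 1 − 0 + 0 = 1.
(K is a triangulation of the real projective plane RP^2.)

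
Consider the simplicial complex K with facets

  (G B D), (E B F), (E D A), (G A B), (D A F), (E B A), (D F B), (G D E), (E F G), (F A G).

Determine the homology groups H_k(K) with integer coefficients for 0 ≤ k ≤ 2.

Order the vertices as A < B < D < E < F < G. Listing each simplex with vertices in this order, K has dimension 2 with simplices:

  0-simplices (6): A, B, D, E, F, G
  1-simplices (15): AB, AD, AE, AF, AG, BD, BE, BF, BG, DE, DF, DG, EF, EG, FG
  2-simplices (10): ABE, ABG, ADE, ADF, AFG, BDF, BDG, BEF, DEG, EFG

giving chain groups C_0 ≅ Z^6, C_1 ≅ Z^15, C_2 ≅ Z^10.

∂_1: C_1 → C_0 is given by ∂[p,q] = [q] − [p]. For instance
  ∂EF = F − E.
As a 6×15 matrix over Z this has rank 5, with invariant factors (1,1,1,1,1).

∂_2: C_2 → C_1 maps a triangle to the signed sum of its edges. For instance
  ∂AFG = FG − AG + AF,
  ∂ABE = BE − AE + AB.
As a 15×10 matrix over Z this has rank 10, with invariant factors (1,1,1,1,1,1,1,1,1,2).

Now H_k = ker ∂_k / im ∂_{k+1}, so:

  H_0: rank C_0 − rank ∂_1 = 6 − 5 = 1, and the invariant factors of ∂_1 are all 1, so H_0 = Z.
  H_1: rank ker ∂_1 − rank ∂_2 = (15 − 5) − 10 = 0, and ∂_2 has invariant factor 2 > 1, so H_1 = Z/2Z.
  H_2: rank ker ∂_2 − rank ∂_3 = (10 − 10) − 0 = 0, and there is no ∂_3, so H_2 = 0.

H_0 = Z,  H_1 = Z/2Z,  H_2 = 0.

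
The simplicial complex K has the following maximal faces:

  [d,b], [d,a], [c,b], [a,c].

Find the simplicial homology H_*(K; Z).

We work with the vertex ordering a < b < c < d. The simplices of K, each written with vertices in increasing order, are:

  0-simplices (4): a, b, c, d
  1-simplices (4): ac, ad, bc, bd

so the chain groups are C_0 ≅ Z^4, C_1 ≅ Z^4.

∂_1: C_1 → C_0 maps an edge to its endpoints' difference, ∂[p,q] = q − p. For instance
  ∂ad = d − a.
The 4×4 boundary matrix has rank 3 and Smith normal form diag(1,1,1).

Reading off H_k = ker ∂_k / im ∂_{k+1}:

  H_0: rank C_0 − rank ∂_1 = 4 − 3 = 1, and the invariant factors of ∂_1 are all 1, so H_0 ≅ Z.
  H_1: rank ker ∂_1 − rank ∂_2 = (4 − 3) − 0 = 1, and there is no ∂_2, so H_1 ≅ Z.

(K is a triangulation of the circle S^1.)

H_0 ≅ Z,  H_1 ≅ Z.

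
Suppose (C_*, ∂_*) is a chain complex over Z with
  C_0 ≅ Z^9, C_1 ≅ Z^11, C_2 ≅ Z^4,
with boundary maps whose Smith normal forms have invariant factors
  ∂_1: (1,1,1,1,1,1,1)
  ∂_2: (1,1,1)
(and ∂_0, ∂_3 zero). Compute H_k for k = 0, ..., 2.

H_0 = Z^2,  H_1 = Z,  H_2 = Z.

H_0: b_0 = 9 − 0 − 7 = 2; torsion from ∂_1 factors > 1: none. So H_0 = Z^2.
H_1: b_1 = 11 − 7 − 3 = 1; torsion from ∂_2 factors > 1: none. So H_1 = Z.
H_2: b_2 = 4 − 3 − 0 = 1; torsion from ∂_3 factors > 1: none. So H_2 = Z.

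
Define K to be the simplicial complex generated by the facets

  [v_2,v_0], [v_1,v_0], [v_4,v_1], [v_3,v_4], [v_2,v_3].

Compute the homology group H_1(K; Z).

H_1 ≅ Z.

K has 5 vertices, 5 edges.
rank ∂_1 = 4, rank ∂_2 = 0 ⇒ b_1 = 5 − 4 − 0 = 1. So H_1 = Z.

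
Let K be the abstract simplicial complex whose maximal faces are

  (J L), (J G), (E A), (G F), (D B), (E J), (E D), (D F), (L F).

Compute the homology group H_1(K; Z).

Order the vertices as A < B < D < E < F < G < J < L. Listing each simplex with vertices in this order, K has dimension 1 with simplices:

  0-simplices (8): A, B, D, E, F, G, J, L
  1-simplices (9): AE, BD, DE, DF, EJ, FG, FL, GJ, JL

Hence C_0 ≅ Z^8, C_1 ≅ Z^9.

∂_1: C_1 → C_0 maps an edge to its endpoints' difference, ∂[p,q] = q − p.
This gives a 8×9 integer matrix of rank 7; reducing to Smith normal form yields diagonal entries (1,1,1,1,1,1,1).

Now H_k = ker ∂_k / im ∂_{k+1}, so:

  H_1: rank ker ∂_1 − rank ∂_2 = (9 − 7) − 0 = 2, and there is no ∂_2, so H_1 = Z^2.

H_1 = Z^2.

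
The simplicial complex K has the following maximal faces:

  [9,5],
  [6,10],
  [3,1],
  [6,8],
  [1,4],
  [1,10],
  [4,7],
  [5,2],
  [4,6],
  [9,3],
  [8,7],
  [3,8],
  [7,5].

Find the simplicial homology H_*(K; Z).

H_0 ≅ Z,  H_1 ≅ Z^4.

Order the vertices as 1 < 2 < 3 < 4 < 5 < 6 < 7 < 8 < 9 < 10. Listing each simplex with vertices in this order, K has dimension 1 with simplices:

  0-simplices (10): [1], [2], [3], [4], [5], [6], [7], [8], [9], [10]
  1-simplices (13): [1,3], [1,4], [1,10], [2,5], [3,8], [3,9], [4,6], [4,7], [5,7], [5,9], [6,8], [6,10], [7,8]

giving chain groups C_0 ≅ Z^10, C_1 ≅ Z^13.

The boundary map ∂_1: C_1 → C_0 sends each edge [p,q] (with p < q) to q − p.
This gives a 10×13 integer matrix of rank 9; reducing to Smith normal form yields diagonal entries (1,1,1,1,1,1,1,1,1).

Computing H_k = (kernel of ∂_k) / (image of ∂_{k+1}):

  H_0: rank C_0 − rank ∂_1 = 10 − 9 = 1, and the invariant factors of ∂_1 are all 1, so H_0 = Z.
  H_1: rank ker ∂_1 − rank ∂_2 = (13 − 9) − 0 = 4, and there is no ∂_2, so H_1 = Z^4.

As a check, the Euler characteristic is 10 − 13 = -3, which agrees with 1 − 4 = -3.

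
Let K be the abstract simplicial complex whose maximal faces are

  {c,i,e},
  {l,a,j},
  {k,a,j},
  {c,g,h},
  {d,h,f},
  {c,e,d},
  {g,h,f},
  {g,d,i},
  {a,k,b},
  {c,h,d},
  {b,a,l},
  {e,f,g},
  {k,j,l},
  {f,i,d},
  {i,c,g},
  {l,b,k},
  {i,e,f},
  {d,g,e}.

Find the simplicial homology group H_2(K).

Fix the vertex order a < b < c < d < e < f < g < h < i < j < k < l and write every simplex with vertices in increasing order. Then dim K = 2 and the simplices of K are:

  0-simplices (12): a, b, c, d, e, f, g, h, i, j, k, l
  1-simplices (27): ab, aj, ak, al, bk, bl, cd, ce, cg, ch, ci, de, df, dg, dh, di, ef, eg, ei, fg, fh, fi, gh, gi, jk, jl, kl
  2-simplices (18): abk, abl, ajk, ajl, bkl, cde, cdh, cei, cgh, cgi, deg, dfh, dfi, dgi, efg, efi, fgh, jkl

Hence C_0 ≅ Z^12, C_1 ≅ Z^27, C_2 ≅ Z^18.

∂_1: C_1 → C_0 is given by ∂[p,q] = [q] − [p]. For instance
  ∂ak = k − a.
The 12×27 boundary matrix has rank 10 and Smith normal form diag(1,1,1,1,1,1,1,1,1,1).

The boundary map ∂_2: C_2 → C_1 sends each 2-simplex [p,q,r] to [q,r] − [p,r] + [p,q]. For instance
  ∂bkl = kl − bl + bk,
  ∂dfi = fi − di + df.
The 27×18 boundary matrix has rank 17 and Smith normal form diag(1,1,1,1,1,1,1,1,1,1,1,1,1,1,1,1,2).

Now H_k = ker ∂_k / im ∂_{k+1}, so:

  H_2: rank ker ∂_2 − rank ∂_3 = (18 − 17) − 0 = 1, and there is no ∂_3, so H_2 = Z.

H_2 = Z.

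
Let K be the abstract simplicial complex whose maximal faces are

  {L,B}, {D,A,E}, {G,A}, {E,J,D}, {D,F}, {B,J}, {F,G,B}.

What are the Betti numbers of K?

b_0 = 1, b_1 = 2, b_2 = 0.

Order the vertices as A < B < D < E < F < G < J < L. Listing each simplex with vertices in this order, K has dimension 2 with simplices:

  0-simplices (8): A, B, D, E, F, G, J, L
  1-simplices (12): AD, AE, AG, BF, BG, BJ, BL, DE, DF, DJ, EJ, FG
  2-simplices (3): ADE, BFG, DEJ

so the chain groups are C_0 ≅ Z^8, C_1 ≅ Z^12, C_2 ≅ Z^3.

Boundary ∂_1: C_1 → C_0 sends each edge [p,q] (with p < q) to q − p. For instance
  ∂FG = G − F.
As a 8×12 matrix over Z this has rank 7, with invariant factors (1,1,1,1,1,1,1).

The boundary map ∂_2: C_2 → C_1 acts by ∂[p,q,r] = [q,r] − [p,r] + [p,q]. For instance
  ∂DEJ = EJ − DJ + DE,
  ∂ADE = DE − AE + AD.
This gives a 12×3 integer matrix of rank 3; reducing to Smith normal form yields diagonal entries (1,1,1).

Computing H_k = (kernel of ∂_k) / (image of ∂_{k+1}):

  H_0: rank C_0 − rank ∂_1 = 8 − 7 = 1, and the invariant factors of ∂_1 are all 1, so H_0 ≅ Z.
  H_1: rank ker ∂_1 − rank ∂_2 = (12 − 7) − 3 = 2, and the invariant factors of ∂_2 are all 1, so H_1 ≅ Z^2.
  H_2: rank ker ∂_2 − rank ∂_3 = (3 − 3) − 0 = 0, and there is no ∂_3, so H_2 ≅ 0.

Hence the Betti numbers are b_0 = 1, b_1 = 2, b_2 = 0.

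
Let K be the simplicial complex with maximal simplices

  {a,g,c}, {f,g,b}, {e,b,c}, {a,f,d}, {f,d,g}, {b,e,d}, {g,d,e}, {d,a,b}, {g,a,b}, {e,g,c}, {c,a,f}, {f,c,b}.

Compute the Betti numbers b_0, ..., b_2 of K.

Fix the vertex order a < b < c < d < e < f < g and write every simplex with vertices in increasing order. Then dim K = 2 and the simplices of K are:

  0-simplices (7): a, b, c, d, e, f, g
  1-simplices (18): ab, ac, ad, af, ag, bc, bd, be, bf, bg, ce, cf, cg, de, df, dg, eg, fg
  2-simplices (12): abd, abg, acf, acg, adf, bce, bcf, bde, bfg, ceg, deg, dfg

so the chain groups are C_0 ≅ Z^7, C_1 ≅ Z^18, C_2 ≅ Z^12.

Boundary ∂_1: C_1 → C_0 sends each edge [p,q] (with p < q) to q − p. For instance
  ∂af = f − a.
As a 7×18 matrix over Z this has rank 6, with invariant factors (1,1,1,1,1,1).

Boundary ∂_2: C_2 → C_1 acts by ∂[p,q,r] = [q,r] − [p,r] + [p,q]. For instance
  ∂acg = cg − ag + ac,
  ∂acf = cf − af + ac.
As a 18×12 matrix over Z this has rank 12, with invariant factors (1,1,1,1,1,1,1,1,1,1,1,2).

Now H_k = ker ∂_k / im ∂_{k+1}, so:

  H_0: rank C_0 − rank ∂_1 = 7 − 6 = 1, and the invariant factors of ∂_1 are all 1, so H_0 = Z.
  H_1: rank ker ∂_1 − rank ∂_2 = (18 − 6) − 12 = 0, and ∂_2 has invariant factor 2 > 1, so H_1 = Z/2.
  H_2: rank ker ∂_2 − rank ∂_3 = (12 − 12) − 0 = 0, and there is no ∂_3, so H_2 = 0.

As a check, the Euler characteristic is 7 − 18 + 12 = 1, which agrees with 1 − 0 + 0 = 1.

Hence the Betti numbers are b_0 = 1, b_1 = 0, b_2 = 0.

b_0 = 1, b_1 = 0, b_2 = 0.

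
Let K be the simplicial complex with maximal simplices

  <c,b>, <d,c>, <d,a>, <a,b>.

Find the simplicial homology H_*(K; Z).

H_0 ≅ Z,  H_1 ≅ Z.

K has 4 vertices, 4 edges.
rank ∂_0 = 0, rank ∂_1 = 3 ⇒ b_0 = 4 − 0 − 3 = 1; all invariant factors of ∂_1 are 1 so no torsion. So H_0 = Z.
rank ∂_1 = 3, rank ∂_2 = 0 ⇒ b_1 = 4 − 3 − 0 = 1. So H_1 = Z.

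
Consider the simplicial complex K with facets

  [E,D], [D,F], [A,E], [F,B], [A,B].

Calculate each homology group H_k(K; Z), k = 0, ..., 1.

H_0 ≅ Z,  H_1 ≅ Z.

We work with the vertex ordering A < B < D < E < F. The simplices of K, each written with vertices in increasing order, are:

  0-simplices (5): A, B, D, E, F
  1-simplices (5): AB, AE, BF, DE, DF

so the chain groups are C_0 ≅ Z^5, C_1 ≅ Z^5.

The boundary map ∂_1: C_1 → C_0 sends each edge [p,q] (with p < q) to q − p.
This gives a 5×5 integer matrix of rank 4; reducing to Smith normal form yields diagonal entries (1,1,1,1).

From H_k ≅ ker(∂_k) / im(∂_{k+1}) we obtain:

  H_0: rank C_0 − rank ∂_1 = 5 − 4 = 1, and the invariant factors of ∂_1 are all 1, so H_0 ≅ Z.
  H_1: rank ker ∂_1 − rank ∂_2 = (5 − 4) − 0 = 1, and there is no ∂_2, so H_1 ≅ Z.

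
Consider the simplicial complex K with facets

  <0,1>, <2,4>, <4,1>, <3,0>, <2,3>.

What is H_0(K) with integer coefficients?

We work with the vertex ordering 0 < 1 < 2 < 3 < 4. The simplices of K, each written with vertices in increasing order, are:

  0-simplices (5): [0], [1], [2], [3], [4]
  1-simplices (5): [0,1], [0,3], [1,4], [2,3], [2,4]

Hence C_0 ≅ Z^5, C_1 ≅ Z^5.

Boundary ∂_1: C_1 → C_0 is given by ∂[p,q] = [q] − [p]. For instance
  ∂[0,1] = [1] − [0].
As a 5×5 matrix over Z this has rank 4, with invariant factors (1,1,1,1).

From H_k ≅ ker(∂_k) / im(∂_{k+1}) we obtain:

  H_0: rank C_0 − rank ∂_1 = 5 − 4 = 1, and the invariant factors of ∂_1 are all 1, so H_0 ≅ Z.

(K is a triangulation of the circle S^1.)

H_0 ≅ Z.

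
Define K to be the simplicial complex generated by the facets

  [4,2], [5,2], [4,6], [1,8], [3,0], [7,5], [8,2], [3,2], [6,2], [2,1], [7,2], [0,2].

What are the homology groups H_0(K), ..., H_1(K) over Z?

K has 9 vertices, 12 edges.
rank ∂_0 = 0, rank ∂_1 = 8 ⇒ b_0 = 9 − 0 − 8 = 1; all invariant factors of ∂_1 are 1 so no torsion. So H_0 = Z.
rank ∂_1 = 8, rank ∂_2 = 0 ⇒ b_1 = 12 − 8 − 0 = 4. So H_1 = Z^4.

H_0 = Z,  H_1 = Z^4.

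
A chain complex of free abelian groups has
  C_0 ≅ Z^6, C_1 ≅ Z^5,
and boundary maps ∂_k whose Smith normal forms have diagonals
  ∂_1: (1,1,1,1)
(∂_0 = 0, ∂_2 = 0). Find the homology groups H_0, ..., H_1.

H_0 ≅ Z^2,  H_1 ≅ Z.

H_0: b_0 = 6 − 0 − 4 = 2; torsion from ∂_1 factors > 1: none. So H_0 ≅ Z^2.
H_1: b_1 = 5 − 4 − 0 = 1; torsion from ∂_2 factors > 1: none. So H_1 ≅ Z.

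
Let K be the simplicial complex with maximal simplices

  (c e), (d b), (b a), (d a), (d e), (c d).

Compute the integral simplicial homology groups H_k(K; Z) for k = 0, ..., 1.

Fix the vertex order a < b < c < d < e and write every simplex with vertices in increasing order. Then dim K = 1 and the simplices of K are:

  0-simplices (5): a, b, c, d, e
  1-simplices (6): ab, ad, bd, cd, ce, de

Hence C_0 ≅ Z^5, C_1 ≅ Z^6.

Boundary ∂_1: C_1 → C_0 is given by ∂[p,q] = [q] − [p]. For instance
  ∂ab = b − a.
The 5×6 boundary matrix has rank 4 and Smith normal form diag(1,1,1,1).

Computing H_k = (kernel of ∂_k) / (image of ∂_{k+1}):

  H_0: rank C_0 − rank ∂_1 = 5 − 4 = 1, and the invariant factors of ∂_1 are all 1, so H_0 = Z.
  H_1: rank ker ∂_1 − rank ∂_2 = (6 − 4) − 0 = 2, and there is no ∂_2, so H_1 = Z^2.

As a check, the Euler characteristic is 5 − 6 = -1, which agrees with 1 − 2 = -1.

H_0 = Z,  H_1 = Z^2.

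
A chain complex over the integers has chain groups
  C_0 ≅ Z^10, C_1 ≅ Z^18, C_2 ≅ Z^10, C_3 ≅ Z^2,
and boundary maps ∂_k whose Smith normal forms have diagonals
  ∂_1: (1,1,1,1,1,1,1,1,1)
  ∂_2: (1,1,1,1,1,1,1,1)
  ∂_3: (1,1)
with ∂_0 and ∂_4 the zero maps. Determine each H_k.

H_0: b_0 = 10 − 0 − 9 = 1; torsion from ∂_1 factors > 1: none. So H_0 = Z.
H_1: b_1 = 18 − 9 − 8 = 1; torsion from ∂_2 factors > 1: none. So H_1 = Z.
H_2: b_2 = 10 − 8 − 2 = 0; torsion from ∂_3 factors > 1: none. So H_2 = 0.
H_3: b_3 = 2 − 2 − 0 = 0; torsion from ∂_4 factors > 1: none. So H_3 = 0.

H_0 = Z,  H_1 = Z,  H_2 = 0,  H_3 = 0.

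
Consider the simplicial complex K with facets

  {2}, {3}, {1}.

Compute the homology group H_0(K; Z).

H_0 = Z^3.

We work with the vertex ordering 1 < 2 < 3. The simplices of K, each written with vertices in increasing order, are:

  0-simplices (3): [1], [2], [3]

so the chain groups are C_0 ≅ Z^3.

Now H_k = ker ∂_k / im ∂_{k+1}, so:

  H_0: rank C_0 − rank ∂_1 = 3 − 0 = 3, and there is no ∂_1, so H_0 ≅ Z^3.

(K is a triangulation of a set of 3 points.)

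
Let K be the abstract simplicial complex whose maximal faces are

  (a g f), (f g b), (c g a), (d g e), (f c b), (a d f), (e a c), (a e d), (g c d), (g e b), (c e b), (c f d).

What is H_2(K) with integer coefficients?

H_2 ≅ 0.

Order the vertices as a < b < c < d < e < f < g. Listing each simplex with vertices in this order, K has dimension 2 with simplices:

  0-simplices (7): a, b, c, d, e, f, g
  1-simplices (18): ac, ad, ae, af, ag, bc, be, bf, bg, cd, ce, cf, cg, de, df, dg, eg, fg
  2-simplices (12): ace, acg, ade, adf, afg, bce, bcf, beg, bfg, cdf, cdg, deg

giving chain groups C_0 ≅ Z^7, C_1 ≅ Z^18, C_2 ≅ Z^12.

∂_1: C_1 → C_0 maps an edge to its endpoints' difference, ∂[p,q] = q − p.
The 7×18 boundary matrix has rank 6 and Smith normal form diag(1,1,1,1,1,1).

∂_2: C_2 → C_1 acts by ∂[p,q,r] = [q,r] − [p,r] + [p,q]. For instance
  ∂cdf = df − cf + cd,
  ∂bfg = fg − bg + bf.
The resulting 18×12 matrix has rank 12, and its Smith normal form has invariant factors (1,1,1,1,1,1,1,1,1,1,1,2).

Computing H_k = (kernel of ∂_k) / (image of ∂_{k+1}):

  H_2: rank ker ∂_2 − rank ∂_3 = (12 − 12) − 0 = 0, and there is no ∂_3, so H_2 ≅ 0.

(K is a triangulation of the real projective plane RP^2.)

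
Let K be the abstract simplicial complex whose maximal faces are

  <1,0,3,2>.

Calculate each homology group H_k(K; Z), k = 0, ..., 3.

H_0 ≅ Z,  H_1 = 0,  H_2 = 0,  H_3 = 0.

Take the total order 0 < 1 < 2 < 3 on the vertex set. Then K (dimension 3) consists of the simplices:

  0-simplices (4): [0], [1], [2], [3]
  1-simplices (6): [0,1], [0,2], [0,3], [1,2], [1,3], [2,3]
  2-simplices (4): [0,1,2], [0,1,3], [0,2,3], [1,2,3]
  3-simplices (1): [0,1,2,3]

Hence C_0 ≅ Z^4, C_1 ≅ Z^6, C_2 ≅ Z^4, C_3 ≅ Z^1.

∂_1: C_1 → C_0 sends each edge [p,q] (with p < q) to q − p.
The resulting 4×6 matrix has rank 3, and its Smith normal form has invariant factors (1,1,1).

Boundary ∂_2: C_2 → C_1 sends each 2-simplex [p,q,r] to [q,r] − [p,r] + [p,q]. For instance
  ∂[0,1,3] = [1,3] − [0,3] + [0,1],
  ∂[0,1,2] = [1,2] − [0,2] + [0,1].
As a 6×4 matrix over Z this has rank 3, with invariant factors (1,1,1).

Boundary ∂_3: C_3 → C_2 sends each 3-simplex σ to the alternating sum Σ_i (−1)^i (σ with its i-th vertex removed). For instance
  ∂[0,1,2,3] = [1,2,3] − [0,2,3] + [0,1,3] − [0,1,2].
The resulting 4×1 matrix has rank 1, and its Smith normal form has invariant factors (1).

Computing H_k = (kernel of ∂_k) / (image of ∂_{k+1}):

  H_0: rank C_0 − rank ∂_1 = 4 − 3 = 1, and the invariant factors of ∂_1 are all 1, so H_0 = Z.
  H_1: rank ker ∂_1 − rank ∂_2 = (6 − 3) − 3 = 0, and the invariant factors of ∂_2 are all 1, so H_1 = 0.
  H_2: rank ker ∂_2 − rank ∂_3 = (4 − 3) − 1 = 0, and the invariant factors of ∂_3 are all 1, so H_2 = 0.
  H_3: rank ker ∂_3 − rank ∂_4 = (1 − 1) − 0 = 0, and there is no ∂_4, so H_3 = 0.

(K is a triangulation of the 3-simplex.)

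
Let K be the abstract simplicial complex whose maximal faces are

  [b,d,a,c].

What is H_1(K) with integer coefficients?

We work with the vertex ordering a < b < c < d. The simplices of K, each written with vertices in increasing order, are:

  0-simplices (4): a, b, c, d
  1-simplices (6): ab, ac, ad, bc, bd, cd
  2-simplices (4): abc, abd, acd, bcd
  3-simplices (1): abcd

giving chain groups C_0 ≅ Z^4, C_1 ≅ Z^6, C_2 ≅ Z^4, C_3 ≅ Z^1.

Boundary ∂_1: C_1 → C_0 maps an edge to its endpoints' difference, ∂[p,q] = q − p.
The 4×6 boundary matrix has rank 3 and Smith normal form diag(1,1,1).

Boundary ∂_2: C_2 → C_1 acts by ∂[p,q,r] = [q,r] − [p,r] + [p,q]. For instance
  ∂acd = cd − ad + ac,
  ∂bcd = cd − bd + bc.
The resulting 6×4 matrix has rank 3, and its Smith normal form has invariant factors (1,1,1).

Boundary ∂_3: C_3 → C_2 sends each 3-simplex σ to the alternating sum Σ_i (−1)^i (σ with its i-th vertex removed). For instance
  ∂abcd = bcd − acd + abd − abc.
As a 4×1 matrix over Z this has rank 1, with invariant factors (1).

Reading off H_k = ker ∂_k / im ∂_{k+1}:

  H_1: rank ker ∂_1 − rank ∂_2 = (6 − 3) − 3 = 0, and the invariant factors of ∂_2 are all 1, so H_1 = 0.

H_1 ≅ 0.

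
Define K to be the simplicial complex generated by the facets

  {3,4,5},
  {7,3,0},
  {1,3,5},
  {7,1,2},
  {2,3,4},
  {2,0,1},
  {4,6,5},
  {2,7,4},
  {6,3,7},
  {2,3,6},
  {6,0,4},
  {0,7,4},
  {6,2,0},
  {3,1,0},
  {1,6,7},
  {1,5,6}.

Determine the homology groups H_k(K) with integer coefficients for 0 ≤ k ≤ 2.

Order the vertices as 0 < 1 < 2 < 3 < 4 < 5 < 6 < 7. Listing each simplex with vertices in this order, K has dimension 2 with simplices:

  0-simplices (8): [0], [1], [2], [3], [4], [5], [6], [7]
  1-simplices (24): (24 of them)
  2-simplices (16): [0,1,2], [0,1,3], [0,2,6], [0,3,7], [0,4,6], [0,4,7], [1,2,7], [1,3,5], [1,5,6], [1,6,7], [2,3,4], [2,3,6], [2,4,7], [3,4,5], [3,6,7], [4,5,6]

Hence C_0 ≅ Z^8, C_1 ≅ Z^24, C_2 ≅ Z^16.

∂_1: C_1 → C_0 is given by ∂[p,q] = [q] − [p].
The resulting 8×24 matrix has rank 7, and its Smith normal form has invariant factors (1,1,1,1,1,1,1).

∂_2: C_2 → C_1 sends each 2-simplex [p,q,r] to [q,r] − [p,r] + [p,q]. For instance
  ∂[0,4,7] = [4,7] − [0,7] + [0,4],
  ∂[0,2,6] = [2,6] − [0,6] + [0,2].
The 24×16 boundary matrix has rank 15 and Smith normal form diag(1,1,1,1,1,1,1,1,1,1,1,1,1,1,1).

From H_k ≅ ker(∂_k) / im(∂_{k+1}) we obtain:

  H_0: rank C_0 − rank ∂_1 = 8 − 7 = 1, and the invariant factors of ∂_1 are all 1, so H_0 ≅ Z.
  H_1: rank ker ∂_1 − rank ∂_2 = (24 − 7) − 15 = 2, and the invariant factors of ∂_2 are all 1, so H_1 ≅ Z^2.
  H_2: rank ker ∂_2 − rank ∂_3 = (16 − 15) − 0 = 1, and there is no ∂_3, so H_2 ≅ Z.

As a check, the Euler characteristic is 8 − 24 + 16 = 0, which agrees with 1 − 2 + 1 = 0.

H_0 ≅ Z,  H_1 ≅ Z^2,  H_2 ≅ Z.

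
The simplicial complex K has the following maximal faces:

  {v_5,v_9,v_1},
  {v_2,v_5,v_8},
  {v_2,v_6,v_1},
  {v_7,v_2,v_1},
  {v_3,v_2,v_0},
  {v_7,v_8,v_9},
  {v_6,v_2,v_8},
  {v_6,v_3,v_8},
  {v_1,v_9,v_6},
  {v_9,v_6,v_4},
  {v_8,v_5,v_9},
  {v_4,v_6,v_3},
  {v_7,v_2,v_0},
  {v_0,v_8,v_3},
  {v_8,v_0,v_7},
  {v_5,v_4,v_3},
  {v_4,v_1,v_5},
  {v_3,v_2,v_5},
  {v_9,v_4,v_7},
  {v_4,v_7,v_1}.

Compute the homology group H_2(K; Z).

Order the vertices as v_0 < v_1 < v_2 < v_3 < v_4 < v_5 < v_6 < v_7 < v_8 < v_9. Listing each simplex with vertices in this order, K has dimension 2 with simplices:

  0-simplices (10): [v_0], [v_1], [v_2], [v_3], [v_4], [v_5], [v_6], [v_7], [v_8], [v_9]
  1-simplices (30): (30 of them)
  2-simplices (20): (20 of them)

so the chain groups are C_0 ≅ Z^10, C_1 ≅ Z^30, C_2 ≅ Z^20.

Boundary ∂_1: C_1 → C_0 sends each edge [p,q] (with p < q) to q − p. For instance
  ∂[v_4,v_5] = [v_5] − [v_4].
This gives a 10×30 integer matrix of rank 9; reducing to Smith normal form yields diagonal entries (1,1,1,1,1,1,1,1,1).

The boundary map ∂_2: C_2 → C_1 maps a triangle to the signed sum of its edges. For instance
  ∂[v_0,v_7,v_8] = [v_7,v_8] − [v_0,v_8] + [v_0,v_7],
  ∂[v_1,v_4,v_7] = [v_4,v_7] − [v_1,v_7] + [v_1,v_4].
The resulting 30×20 matrix has rank 20, and its Smith normal form has invariant factors (1,1,1,1,1,1,1,1,1,1,1,1,1,1,1,1,1,1,1,2).

Computing H_k = (kernel of ∂_k) / (image of ∂_{k+1}):

  H_2: rank ker ∂_2 − rank ∂_3 = (20 − 20) − 0 = 0, and there is no ∂_3, so H_2 ≅ 0.

H_2 ≅ 0.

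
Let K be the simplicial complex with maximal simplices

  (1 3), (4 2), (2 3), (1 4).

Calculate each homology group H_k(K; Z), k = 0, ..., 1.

H_0 = Z,  H_1 = Z.

Order the vertices as 1 < 2 < 3 < 4. Listing each simplex with vertices in this order, K has dimension 1 with simplices:

  0-simplices (4): [1], [2], [3], [4]
  1-simplices (4): [1,3], [1,4], [2,3], [2,4]

giving chain groups C_0 ≅ Z^4, C_1 ≅ Z^4.

Boundary ∂_1: C_1 → C_0 sends each edge [p,q] (with p < q) to q − p.
This gives a 4×4 integer matrix of rank 3; reducing to Smith normal form yields diagonal entries (1,1,1).

Reading off H_k = ker ∂_k / im ∂_{k+1}:

  H_0: rank C_0 − rank ∂_1 = 4 − 3 = 1, and the invariant factors of ∂_1 are all 1, so H_0 ≅ Z.
  H_1: rank ker ∂_1 − rank ∂_2 = (4 − 3) − 0 = 1, and there is no ∂_2, so H_1 ≅ Z.

As a check, the Euler characteristic is 4 − 4 = 0, which agrees with 1 − 1 = 0.
(K is a triangulation of the circle S^1.)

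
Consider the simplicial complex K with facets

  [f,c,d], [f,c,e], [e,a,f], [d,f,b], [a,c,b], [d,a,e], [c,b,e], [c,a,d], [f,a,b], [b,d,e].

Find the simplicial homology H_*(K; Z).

H_0 = Z,  H_1 = Z/2,  H_2 = 0.

We work with the vertex ordering a < b < c < d < e < f. The simplices of K, each written with vertices in increasing order, are:

  0-simplices (6): a, b, c, d, e, f
  1-simplices (15): ab, ac, ad, ae, af, bc, bd, be, bf, cd, ce, cf, de, df, ef
  2-simplices (10): abc, abf, acd, ade, aef, bce, bde, bdf, cdf, cef

Hence C_0 ≅ Z^6, C_1 ≅ Z^15, C_2 ≅ Z^10.

The boundary map ∂_1: C_1 → C_0 sends each edge [p,q] (with p < q) to q − p. For instance
  ∂ac = c − a.
This gives a 6×15 integer matrix of rank 5; reducing to Smith normal form yields diagonal entries (1,1,1,1,1).

The boundary map ∂_2: C_2 → C_1 sends each 2-simplex [p,q,r] to [q,r] − [p,r] + [p,q]. For instance
  ∂aef = ef − af + ae,
  ∂cef = ef − cf + ce.
The resulting 15×10 matrix has rank 10, and its Smith normal form has invariant factors (1,1,1,1,1,1,1,1,1,2).

Computing H_k = (kernel of ∂_k) / (image of ∂_{k+1}):

  H_0: rank C_0 − rank ∂_1 = 6 − 5 = 1, and the invariant factors of ∂_1 are all 1, so H_0 ≅ Z.
  H_1: rank ker ∂_1 − rank ∂_2 = (15 − 5) − 10 = 0, and ∂_2 has invariant factor 2 > 1, so H_1 ≅ Z/2.
  H_2: rank ker ∂_2 − rank ∂_3 = (10 − 10) − 0 = 0, and there is no ∂_3, so H_2 ≅ 0.

As a check, the Euler characteristic is 6 − 15 + 10 = 1, which agrees with 1 − 0 + 0 = 1.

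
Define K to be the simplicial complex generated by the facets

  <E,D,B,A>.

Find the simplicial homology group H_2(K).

H_2 = 0.

Order the vertices as A < B < D < E. Listing each simplex with vertices in this order, K has dimension 3 with simplices:

  0-simplices (4): A, B, D, E
  1-simplices (6): AB, AD, AE, BD, BE, DE
  2-simplices (4): ABD, ABE, ADE, BDE
  3-simplices (1): ABDE

so the chain groups are C_0 ≅ Z^4, C_1 ≅ Z^6, C_2 ≅ Z^4, C_3 ≅ Z^1.

Boundary ∂_1: C_1 → C_0 is given by ∂[p,q] = [q] − [p]. For instance
  ∂DE = E − D.
The 4×6 boundary matrix has rank 3 and Smith normal form diag(1,1,1).

The boundary map ∂_2: C_2 → C_1 acts by ∂[p,q,r] = [q,r] − [p,r] + [p,q]. For instance
  ∂BDE = DE − BE + BD,
  ∂ABE = BE − AE + AB.
The resulting 6×4 matrix has rank 3, and its Smith normal form has invariant factors (1,1,1).

∂_3: C_3 → C_2 sends each 3-simplex σ to the alternating sum Σ_i (−1)^i (σ with its i-th vertex removed). For instance
  ∂ABDE = BDE − ADE + ABE − ABD.
This gives a 4×1 integer matrix of rank 1; reducing to Smith normal form yields diagonal entries (1).

Reading off H_k = ker ∂_k / im ∂_{k+1}:

  H_2: rank ker ∂_2 − rank ∂_3 = (4 − 3) − 1 = 0, and the invariant factors of ∂_3 are all 1, so H_2 = 0.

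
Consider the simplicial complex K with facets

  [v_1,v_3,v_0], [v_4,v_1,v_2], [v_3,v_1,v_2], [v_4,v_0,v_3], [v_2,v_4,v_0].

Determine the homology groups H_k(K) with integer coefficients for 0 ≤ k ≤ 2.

Fix the vertex order v_0 < v_1 < v_2 < v_3 < v_4 and write every simplex with vertices in increasing order. Then dim K = 2 and the simplices of K are:

  0-simplices (5): [v_0], [v_1], [v_2], [v_3], [v_4]
  1-simplices (10): [v_0,v_1], [v_0,v_2], [v_0,v_3], [v_0,v_4], [v_1,v_2], [v_1,v_3], [v_1,v_4], [v_2,v_3], [v_2,v_4], [v_3,v_4]
  2-simplices (5): [v_0,v_1,v_3], [v_0,v_2,v_4], [v_0,v_3,v_4], [v_1,v_2,v_3], [v_1,v_2,v_4]

so the chain groups are C_0 ≅ Z^5, C_1 ≅ Z^10, C_2 ≅ Z^5.

Boundary ∂_1: C_1 → C_0 sends each edge [p,q] (with p < q) to q − p. For instance
  ∂[v_1,v_2] = [v_2] − [v_1].
The 5×10 boundary matrix has rank 4 and Smith normal form diag(1,1,1,1).

∂_2: C_2 → C_1 sends each 2-simplex [p,q,r] to [q,r] − [p,r] + [p,q]. For instance
  ∂[v_0,v_3,v_4] = [v_3,v_4] − [v_0,v_4] + [v_0,v_3],
  ∂[v_1,v_2,v_3] = [v_2,v_3] − [v_1,v_3] + [v_1,v_2].
The 10×5 boundary matrix has rank 5 and Smith normal form diag(1,1,1,1,1).

Computing H_k = (kernel of ∂_k) / (image of ∂_{k+1}):

  H_0: rank C_0 − rank ∂_1 = 5 − 4 = 1, and the invariant factors of ∂_1 are all 1, so H_0 ≅ Z.
  H_1: rank ker ∂_1 − rank ∂_2 = (10 − 4) − 5 = 1, and the invariant factors of ∂_2 are all 1, so H_1 ≅ Z.
  H_2: rank ker ∂_2 − rank ∂_3 = (5 − 5) − 0 = 0, and there is no ∂_3, so H_2 ≅ 0.

(K is a triangulation of the Möbius band.)

H_0 ≅ Z,  H_1 ≅ Z,  H_2 = 0.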